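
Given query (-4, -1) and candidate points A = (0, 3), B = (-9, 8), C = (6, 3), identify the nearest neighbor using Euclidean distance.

Distances: d(A) ≈ 5.6569, d(B) ≈ 10.2956, d(C) ≈ 10.7703. Nearest: A = (0, 3) with distance 5.6569.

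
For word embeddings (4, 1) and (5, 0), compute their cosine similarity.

With u = (4, 1), v = (5, 0):
u·v = 4·5 + 1·0 = 20 + 0 = 20.
|u| = √(4² + 1²) = √17, |v| = √(5² + 0²) = √25, so |u||v| = √(17·25) = √425.
cos θ = (u·v)/(|u||v|) = 20/√425 ≈ 0.9701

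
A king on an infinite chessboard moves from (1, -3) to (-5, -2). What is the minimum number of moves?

max(|x_i - y_i|) = max(|1 - (-5)|, |-3 - (-2)|) = max(6, 1) = 6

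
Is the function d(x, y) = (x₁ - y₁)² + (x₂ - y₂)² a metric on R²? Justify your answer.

No. The squared Euclidean distance fails the triangle inequality. Counterexample: x = (0, 0), y = (1, 4), z = (2, 8). d(x,z) = 2² + 8² = 68, but d(x,y) + d(y,z) = (1² + 4²) + (1² + 4²) = 17 + 17 = 34. Since 68 > 34, the triangle inequality is violated. (Note: √d, the ordinary Euclidean distance, IS a metric.)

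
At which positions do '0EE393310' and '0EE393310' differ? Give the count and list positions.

Differing positions: none. Hamming distance = 0.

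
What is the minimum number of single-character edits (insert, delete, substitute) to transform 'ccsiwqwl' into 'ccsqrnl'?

Let D[i][j] be the edit distance between the first i characters of 'ccsiwqwl' and the first j characters of 'ccsqrnl', with D[i][0] = i, D[0][j] = j, and D[i][j] = D[i-1][j-1] if the characters match, else 1 + min(D[i-1][j], D[i][j-1], D[i-1][j-1]). Filling the table (rows: prefixes of 'ccsiwqwl', columns: prefixes of 'ccsqrnl'):
     ε  c  c  s  q  r  n  l
  ε  0  1  2  3  4  5  6  7
  c  1  0  1  2  3  4  5  6
  c  2  1  0  1  2  3  4  5
  s  3  2  1  0  1  2  3  4
  i  4  3  2  1  1  2  3  4
  w  5  4  3  2  2  2  3  4
  q  6  5  4  3  2  3  3  4
  w  7  6  5  4  3  3  4  4
  l  8  7  6  5  4  4  4  4
The bottom-right entry gives D[8][7] = 4, so no sequence of fewer than 4 edits works. Backtracking through the table gives one optimal edit sequence (4 edits):
  ccsiwqwl → ccswqwl (del i @4)
  ccswqwl → ccsqqwl (sub w→q @4)
  ccsqqwl → ccsqrwl (sub q→r @5)
  ccsqrwl → ccsqrnl (sub w→n @6)
Edit distance = 4.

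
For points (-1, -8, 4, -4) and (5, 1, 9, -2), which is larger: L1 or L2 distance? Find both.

L1 = |-1 - 5| + |-8 - 1| + |4 - 9| + |-4 - (-2)| = 6 + 9 + 5 + 2 = 22
L2 = √(6² + 9² + 5² + 2²) = √146 ≈ 12.083
L1 ≥ L2 always (equality iff movement is along one axis); L1 > L2 here.
Ratio L1/L2 = 22/√146 ≈ 1.8207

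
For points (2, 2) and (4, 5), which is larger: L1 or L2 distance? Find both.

L1 = |2 - 4| + |2 - 5| = 2 + 3 = 5
L2 = √(2² + 3²) = √13 ≈ 3.6056
L1 ≥ L2 always (equality iff movement is along one axis); L1 > L2 here.
Ratio L1/L2 = 5/√13 ≈ 1.3868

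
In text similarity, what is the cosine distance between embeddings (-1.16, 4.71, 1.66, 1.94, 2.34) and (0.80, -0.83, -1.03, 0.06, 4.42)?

With u = (-1.16, 4.71, 1.66, 1.94, 2.34), v = (0.80, -0.83, -1.03, 0.06, 4.42):
u·v = (-1.16)·0.8 + 4.71·(-0.83) + 1.66·(-1.03) + 1.94·0.06 + 2.34·4.42 = (-0.928) + (-3.9093) + (-1.7098) + 0.1164 + 10.3428 = 3.9121.
|u| = √((-1.16)² + 4.71² + 1.66² + 1.94² + 2.34²) = √(1.3456 + 22.1841 + 2.7556 + 3.7636 + 5.4756) = √35.5245, |v| = √(0.8² + (-0.83)² + (-1.03)² + 0.06² + 4.42²) = √(0.64 + 0.6889 + 1.0609 + 0.0036 + 19.5364) = √21.9298.
cos θ = (u·v)/(|u||v|) = 3.9121/(√35.5245·√21.9298) ≈ 0.1402
Cosine distance = 1 - cos θ ≈ 1 - 0.1402 = 0.8598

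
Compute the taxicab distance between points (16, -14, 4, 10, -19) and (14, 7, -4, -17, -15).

Σ|x_i - y_i| = |16 - 14| + |-14 - 7| + |4 - (-4)| + |10 - (-17)| + |-19 - (-15)| = 2 + 21 + 8 + 27 + 4 = 62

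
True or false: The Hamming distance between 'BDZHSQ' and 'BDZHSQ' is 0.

Differing positions: none. Hamming distance = 0, so the claim is true.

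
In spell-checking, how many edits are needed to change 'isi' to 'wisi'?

Let D[i][j] be the edit distance between the first i characters of 'isi' and the first j characters of 'wisi', with D[i][0] = i, D[0][j] = j, and D[i][j] = D[i-1][j-1] if the characters match, else 1 + min(D[i-1][j], D[i][j-1], D[i-1][j-1]). Filling the table (rows: prefixes of 'isi', columns: prefixes of 'wisi'):
     ε  w  i  s  i
  ε  0  1  2  3  4
  i  1  1  1  2  3
  s  2  2  2  1  2
  i  3  3  2  2  1
The bottom-right entry gives D[3][4] = 1, so no sequence of fewer than 1 edit works. Backtracking through the table gives one optimal edit sequence (1 edit):
  isi → wisi (ins w @1)
Edit distance = 1.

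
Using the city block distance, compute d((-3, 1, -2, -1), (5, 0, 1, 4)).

Σ|x_i - y_i| = |-3 - 5| + |1 - 0| + |-2 - 1| + |-1 - 4| = 8 + 1 + 3 + 5 = 17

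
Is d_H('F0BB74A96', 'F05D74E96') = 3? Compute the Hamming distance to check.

Differing positions: 3, 4, 7. Hamming distance = 3, so the claim is true.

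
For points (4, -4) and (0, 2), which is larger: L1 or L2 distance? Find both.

L1 = |4 - 0| + |-4 - 2| = 4 + 6 = 10
L2 = √(4² + 6²) = √52 ≈ 7.2111
L1 ≥ L2 always (equality iff movement is along one axis); L1 > L2 here.
Ratio L1/L2 = 10/√52 ≈ 1.3868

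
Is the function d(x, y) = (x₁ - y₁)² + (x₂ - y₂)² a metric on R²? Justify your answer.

No. The squared Euclidean distance fails the triangle inequality. Counterexample: x = (0, 0), y = (5, 2), z = (10, 4). d(x,z) = 10² + 4² = 116, but d(x,y) + d(y,z) = (5² + 2²) + (5² + 2²) = 29 + 29 = 58. Since 116 > 58, the triangle inequality is violated. (Note: √d, the ordinary Euclidean distance, IS a metric.)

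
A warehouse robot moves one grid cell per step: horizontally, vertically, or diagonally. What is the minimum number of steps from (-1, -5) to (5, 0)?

max(|x_i - y_i|) = max(|-1 - 5|, |-5 - 0|) = max(6, 5) = 6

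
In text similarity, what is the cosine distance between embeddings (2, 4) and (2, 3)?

With u = (2, 4), v = (2, 3):
u·v = 2·2 + 4·3 = 4 + 12 = 16.
|u| = √(2² + 4²) = √20, |v| = √(2² + 3²) = √13, so |u||v| = √(20·13) = √260.
cos θ = (u·v)/(|u||v|) = 16/√260 ≈ 0.9923
Cosine distance = 1 - cos θ ≈ 1 - 0.9923 = 0.0077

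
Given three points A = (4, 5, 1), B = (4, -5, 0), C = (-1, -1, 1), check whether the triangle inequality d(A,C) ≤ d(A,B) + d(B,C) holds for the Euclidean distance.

d(A,B) = √(0² + 10² + 1²) = √101 ≈ 10.0499, d(B,C) = √(5² + 4² + 1²) = √42 ≈ 6.4807, d(A,C) = √(5² + 6² + 0²) = √61 ≈ 7.8102.
d(A,C) ≈ 7.8102 ≤ 10.0499 + 6.4807 = 16.5306. Triangle inequality is satisfied.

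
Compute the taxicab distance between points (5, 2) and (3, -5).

Σ|x_i - y_i| = |5 - 3| + |2 - (-5)| = 2 + 7 = 9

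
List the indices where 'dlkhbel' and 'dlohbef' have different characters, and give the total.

Differing positions: 3, 7. Hamming distance = 2.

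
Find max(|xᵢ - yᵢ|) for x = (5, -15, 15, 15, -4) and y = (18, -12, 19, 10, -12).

max(|x_i - y_i|) = max(|5 - 18|, |-15 - (-12)|, |15 - 19|, |15 - 10|, |-4 - (-12)|) = max(13, 3, 4, 5, 8) = 13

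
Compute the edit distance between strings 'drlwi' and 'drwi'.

Let D[i][j] be the edit distance between the first i characters of 'drlwi' and the first j characters of 'drwi', with D[i][0] = i, D[0][j] = j, and D[i][j] = D[i-1][j-1] if the characters match, else 1 + min(D[i-1][j], D[i][j-1], D[i-1][j-1]). Filling the table (rows: prefixes of 'drlwi', columns: prefixes of 'drwi'):
     ε  d  r  w  i
  ε  0  1  2  3  4
  d  1  0  1  2  3
  r  2  1  0  1  2
  l  3  2  1  1  2
  w  4  3  2  1  2
  i  5  4  3  2  1
The bottom-right entry gives D[5][4] = 1, so no sequence of fewer than 1 edit works. Backtracking through the table gives one optimal edit sequence (1 edit):
  drlwi → drwi (del l @3)
Edit distance = 1.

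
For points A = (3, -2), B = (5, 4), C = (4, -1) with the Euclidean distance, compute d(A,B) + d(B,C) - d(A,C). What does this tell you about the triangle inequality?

d(A,B) = √(2² + 6²) = √40 ≈ 6.3246, d(B,C) = √(1² + 5²) = √26 ≈ 5.099, d(A,C) = √(1² + 1²) = √2 ≈ 1.4142.
d(A,B) + d(B,C) - d(A,C) = 6.3246 + 5.099 - 1.4142 = 11.4236 - 1.4142 = 10.0094 (to 4 decimal places). This is ≥ 0, so the triangle inequality holds for these points.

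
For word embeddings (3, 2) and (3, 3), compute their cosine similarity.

With u = (3, 2), v = (3, 3):
u·v = 3·3 + 2·3 = 9 + 6 = 15.
|u| = √(3² + 2²) = √13, |v| = √(3² + 3²) = √18, so |u||v| = √(13·18) = √234.
cos θ = (u·v)/(|u||v|) = 15/√234 ≈ 0.9806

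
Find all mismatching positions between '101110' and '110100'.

Differing positions: 2, 3, 5. Hamming distance = 3.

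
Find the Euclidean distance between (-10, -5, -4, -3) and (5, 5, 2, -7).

√(Σ(x_i - y_i)²) = √((-10 - 5)² + (-5 - 5)² + (-4 - 2)² + (-3 - (-7))²)
= √((-15)² + (-10)² + (-6)² + 4²) = √(225 + 100 + 36 + 16) = √377 ≈ 19.4165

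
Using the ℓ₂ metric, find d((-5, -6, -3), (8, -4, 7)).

√(Σ(x_i - y_i)²) = √((-5 - 8)² + (-6 - (-4))² + (-3 - 7)²)
= √((-13)² + (-2)² + (-10)²) = √(169 + 4 + 100) = √273 ≈ 16.5227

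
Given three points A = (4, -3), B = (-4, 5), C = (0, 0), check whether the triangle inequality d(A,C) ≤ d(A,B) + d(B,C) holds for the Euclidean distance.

d(A,B) = √(8² + 8²) = √128 ≈ 11.3137, d(B,C) = √(4² + 5²) = √41 ≈ 6.4031, d(A,C) = √(4² + 3²) = √25 = 5.
d(A,C) = 5 ≤ 11.3137 + 6.4031 = 17.7168. Triangle inequality is satisfied.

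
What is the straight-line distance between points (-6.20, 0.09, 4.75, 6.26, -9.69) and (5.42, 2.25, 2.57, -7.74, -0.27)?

√(Σ(x_i - y_i)²) = √((-6.2 - 5.42)² + (0.09 - 2.25)² + (4.75 - 2.57)² + (6.26 - (-7.74))² + (-9.69 - (-0.27))²)
= √((-11.62)² + (-2.16)² + 2.18² + 14² + (-9.42)²) = √(135.0244 + 4.6656 + 4.7524 + 196 + 88.7364) = √429.1788 ≈ 20.7166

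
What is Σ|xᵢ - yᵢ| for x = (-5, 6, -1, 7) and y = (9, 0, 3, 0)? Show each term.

Σ|x_i - y_i| = |-5 - 9| + |6 - 0| + |-1 - 3| + |7 - 0| = 14 + 6 + 4 + 7 = 31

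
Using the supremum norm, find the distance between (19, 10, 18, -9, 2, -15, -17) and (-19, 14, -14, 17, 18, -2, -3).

max(|x_i - y_i|) = max(|19 - (-19)|, |10 - 14|, |18 - (-14)|, |-9 - 17|, |2 - 18|, |-15 - (-2)|, |-17 - (-3)|) = max(38, 4, 32, 26, 16, 13, 14) = 38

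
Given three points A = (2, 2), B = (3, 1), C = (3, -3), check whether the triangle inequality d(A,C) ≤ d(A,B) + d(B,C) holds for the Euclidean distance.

d(A,B) = √(1² + 1²) = √2 ≈ 1.4142, d(B,C) = √(0² + 4²) = √16 = 4, d(A,C) = √(1² + 5²) = √26 ≈ 5.099.
d(A,C) ≈ 5.099 ≤ 1.4142 + 4 = 5.4142. Triangle inequality is satisfied.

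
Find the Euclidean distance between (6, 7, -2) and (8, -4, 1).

√(Σ(x_i - y_i)²) = √((6 - 8)² + (7 - (-4))² + (-2 - 1)²)
= √((-2)² + 11² + (-3)²) = √(4 + 121 + 9) = √134 ≈ 11.5758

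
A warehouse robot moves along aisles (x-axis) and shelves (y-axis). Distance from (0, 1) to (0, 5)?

Σ|x_i - y_i| = |0 - 0| + |1 - 5| = 0 + 4 = 4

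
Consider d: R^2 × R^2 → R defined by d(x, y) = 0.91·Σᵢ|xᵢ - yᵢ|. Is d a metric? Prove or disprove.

Yes. The L1 (Manhattan) norm induces a metric on R^2, and multiplying a metric by a positive constant 0.91 > 0 preserves all four axioms: non-negativity (0.91·||x-y|| ≥ 0), identity (0.91·||x-y|| = 0 ⟺ ||x-y|| = 0 ⟺ x = y), symmetry (||x-y|| = ||y-x||), and the triangle inequality (0.91·||x-z|| ≤ 0.91·||x-y|| + 0.91·||y-z||). So d is a metric.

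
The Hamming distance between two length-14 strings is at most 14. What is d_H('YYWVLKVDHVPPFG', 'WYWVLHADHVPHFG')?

Differing positions: 1, 6, 7, 12. Hamming distance = 4. The maximum possible Hamming distance for length-14 strings is 14, so d_H/14 = 4/14 ≈ 0.2857.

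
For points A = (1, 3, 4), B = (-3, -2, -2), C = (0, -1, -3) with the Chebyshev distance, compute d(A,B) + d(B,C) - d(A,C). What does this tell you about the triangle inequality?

d(A,B) = max(4, 5, 6) = 6, d(B,C) = max(3, 1, 1) = 3, d(A,C) = max(1, 4, 7) = 7.
d(A,B) + d(B,C) - d(A,C) = 6 + 3 - 7 = 9 - 7 = 2. This is ≥ 0, so the triangle inequality holds for these points.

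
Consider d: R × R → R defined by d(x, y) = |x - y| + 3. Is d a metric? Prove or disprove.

No. d fails identity of indiscernibles (specifically d(x,x) = 0): d(-7, -7) = |-7 - (-7)| + 3 = 0 + 3 = 3 ≠ 0.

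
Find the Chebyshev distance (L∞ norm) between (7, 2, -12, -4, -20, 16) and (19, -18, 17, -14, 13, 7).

max(|x_i - y_i|) = max(|7 - 19|, |2 - (-18)|, |-12 - 17|, |-4 - (-14)|, |-20 - 13|, |16 - 7|) = max(12, 20, 29, 10, 33, 9) = 33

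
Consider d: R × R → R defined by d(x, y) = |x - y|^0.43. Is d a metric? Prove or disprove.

Yes. With 0 < p = 0.43 ≤ 1, d(x,y) = |x-y|^0.43 is a metric on R. Non-negativity and symmetry are immediate; |x-y|^0.43 = 0 ⟺ |x-y| = 0 ⟺ x = y. For the triangle inequality, the function t ↦ t^0.43 is subadditive on [0,∞) when p ≤ 1, so |x-z|^0.43 ≤ (|x-y| + |y-z|)^0.43 ≤ |x-y|^0.43 + |y-z|^0.43.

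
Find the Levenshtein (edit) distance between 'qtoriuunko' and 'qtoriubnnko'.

Let D[i][j] be the edit distance between the first i characters of 'qtoriuunko' and the first j characters of 'qtoriubnnko', with D[i][0] = i, D[0][j] = j, and D[i][j] = D[i-1][j-1] if the characters match, else 1 + min(D[i-1][j], D[i][j-1], D[i-1][j-1]). Filling the table (rows: prefixes of 'qtoriuunko', columns: prefixes of 'qtoriubnnko'):
     ε  q  t  o  r  i  u  b  n  n  k  o
  ε  0  1  2  3  4  5  6  7  8  9 10 11
  q  1  0  1  2  3  4  5  6  7  8  9 10
  t  2  1  0  1  2  3  4  5  6  7  8  9
  o  3  2  1  0  1  2  3  4  5  6  7  8
  r  4  3  2  1  0  1  2  3  4  5  6  7
  i  5  4  3  2  1  0  1  2  3  4  5  6
  u  6  5  4  3  2  1  0  1  2  3  4  5
  u  7  6  5  4  3  2  1  1  2  3  4  5
  n  8  7  6  5  4  3  2  2  1  2  3  4
  k  9  8  7  6  5  4  3  3  2  2  2  3
  o 10  9  8  7  6  5  4  4  3  3  3  2
The bottom-right entry gives D[10][11] = 2, so no sequence of fewer than 2 edits works. Backtracking through the table gives one optimal edit sequence (2 edits):
  qtoriuunko → qtoriubunko (ins b @7)
  qtoriubunko → qtoriubnnko (sub u→n @8)
Edit distance = 2.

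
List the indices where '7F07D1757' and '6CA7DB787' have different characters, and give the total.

Differing positions: 1, 2, 3, 6, 8. Hamming distance = 5.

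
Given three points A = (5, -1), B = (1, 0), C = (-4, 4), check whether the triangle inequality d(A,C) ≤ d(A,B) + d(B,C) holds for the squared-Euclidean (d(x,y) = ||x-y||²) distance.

d(A,B) = 4² + 1² = 17, d(B,C) = 5² + 4² = 41, d(A,C) = 9² + 5² = 106.
d(A,C) = 106 > 17 + 41 = 58. Triangle inequality is VIOLATED. (Squared-Euclidean is not a metric — this is a counterexample.)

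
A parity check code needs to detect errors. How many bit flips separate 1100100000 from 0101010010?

Differing positions: 1, 4, 5, 6, 9. Hamming distance = 5.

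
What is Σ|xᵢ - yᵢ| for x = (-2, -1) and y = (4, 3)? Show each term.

Σ|x_i - y_i| = |-2 - 4| + |-1 - 3| = 6 + 4 = 10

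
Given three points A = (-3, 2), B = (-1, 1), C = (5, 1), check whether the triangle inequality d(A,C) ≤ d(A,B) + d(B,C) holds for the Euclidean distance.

d(A,B) = √(2² + 1²) = √5 ≈ 2.2361, d(B,C) = √(6² + 0²) = √36 = 6, d(A,C) = √(8² + 1²) = √65 ≈ 8.0623.
d(A,C) ≈ 8.0623 ≤ 2.2361 + 6 = 8.2361. Triangle inequality is satisfied.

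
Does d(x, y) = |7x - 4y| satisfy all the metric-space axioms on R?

No. d fails symmetry: d(1, 5) = |7·1 - 4·5| = |-13| = 13, but d(5, 1) = |7·5 - 4·1| = |31| = 31. Since 13 ≠ 31, d(x,y) ≠ d(y,x) in general.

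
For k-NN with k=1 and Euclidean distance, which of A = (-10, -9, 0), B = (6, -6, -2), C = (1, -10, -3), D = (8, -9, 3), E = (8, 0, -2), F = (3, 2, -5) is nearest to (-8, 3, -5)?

Distances: d(A) ≈ 13.1529, d(B) ≈ 16.9115, d(C) ≈ 15.9374, d(D) ≈ 21.5407, d(E) ≈ 16.5529, d(F) ≈ 11.0454. Nearest: F = (3, 2, -5) with distance 11.0454.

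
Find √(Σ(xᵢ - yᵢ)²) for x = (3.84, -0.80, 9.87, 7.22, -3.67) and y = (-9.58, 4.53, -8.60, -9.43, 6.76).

√(Σ(x_i - y_i)²) = √((3.84 - (-9.58))² + (-0.8 - 4.53)² + (9.87 - (-8.6))² + (7.22 - (-9.43))² + (-3.67 - 6.76)²)
= √(13.42² + (-5.33)² + 18.47² + 16.65² + (-10.43)²) = √(180.0964 + 28.4089 + 341.1409 + 277.2225 + 108.7849) = √935.6536 ≈ 30.5885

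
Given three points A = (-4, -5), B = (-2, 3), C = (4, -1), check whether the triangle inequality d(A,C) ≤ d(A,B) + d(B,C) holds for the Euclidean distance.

d(A,B) = √(2² + 8²) = √68 ≈ 8.2462, d(B,C) = √(6² + 4²) = √52 ≈ 7.2111, d(A,C) = √(8² + 4²) = √80 ≈ 8.9443.
d(A,C) ≈ 8.9443 ≤ 8.2462 + 7.2111 = 15.4573. Triangle inequality is satisfied.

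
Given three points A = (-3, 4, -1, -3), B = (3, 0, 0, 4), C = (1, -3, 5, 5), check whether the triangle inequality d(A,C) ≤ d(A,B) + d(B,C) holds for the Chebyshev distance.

d(A,B) = max(6, 4, 1, 7) = 7, d(B,C) = max(2, 3, 5, 1) = 5, d(A,C) = max(4, 7, 6, 8) = 8.
d(A,C) = 8 ≤ 7 + 5 = 12. Triangle inequality is satisfied.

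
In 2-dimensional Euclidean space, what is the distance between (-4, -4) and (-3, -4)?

√(Σ(x_i - y_i)²) = √((-4 - (-3))² + (-4 - (-4))²)
= √((-1)² + 0²) = √(1 + 0) = √1 = 1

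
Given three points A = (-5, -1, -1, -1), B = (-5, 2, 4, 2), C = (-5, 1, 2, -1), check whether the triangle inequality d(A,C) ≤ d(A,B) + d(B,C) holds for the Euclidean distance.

d(A,B) = √(0² + 3² + 5² + 3²) = √43 ≈ 6.5574, d(B,C) = √(0² + 1² + 2² + 3²) = √14 ≈ 3.7417, d(A,C) = √(0² + 2² + 3² + 0²) = √13 ≈ 3.6056.
d(A,C) ≈ 3.6056 ≤ 6.5574 + 3.7417 = 10.2991. Triangle inequality is satisfied.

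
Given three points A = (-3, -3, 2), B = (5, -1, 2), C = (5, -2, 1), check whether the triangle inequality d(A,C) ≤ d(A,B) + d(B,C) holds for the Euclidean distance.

d(A,B) = √(8² + 2² + 0²) = √68 ≈ 8.2462, d(B,C) = √(0² + 1² + 1²) = √2 ≈ 1.4142, d(A,C) = √(8² + 1² + 1²) = √66 ≈ 8.124.
d(A,C) ≈ 8.124 ≤ 8.2462 + 1.4142 = 9.6604. Triangle inequality is satisfied.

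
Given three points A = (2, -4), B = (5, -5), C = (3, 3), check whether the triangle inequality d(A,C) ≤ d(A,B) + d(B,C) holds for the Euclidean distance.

d(A,B) = √(3² + 1²) = √10 ≈ 3.1623, d(B,C) = √(2² + 8²) = √68 ≈ 8.2462, d(A,C) = √(1² + 7²) = √50 ≈ 7.0711.
d(A,C) ≈ 7.0711 ≤ 3.1623 + 8.2462 = 11.4085. Triangle inequality is satisfied.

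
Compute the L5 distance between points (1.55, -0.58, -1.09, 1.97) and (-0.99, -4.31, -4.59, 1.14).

(Σ|x_i - y_i|^5)^(1/5) = (|1.55 - (-0.99)|^5 + |-0.58 - (-4.31)|^5 + |-1.09 - (-4.59)|^5 + |1.97 - 1.14|^5)^(1/5)
= (2.54^5 + 3.73^5 + 3.5^5 + 0.83^5)^(1/5) ≈ (105.7228 + 722.0116 + 525.2188 + 0.3939)^(1/5) = (1353.3471)^(1/5) ≈ 4.2294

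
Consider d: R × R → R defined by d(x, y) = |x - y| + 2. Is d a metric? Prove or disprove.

No. d fails identity of indiscernibles (specifically d(x,x) = 0): d(4, 4) = |4 - 4| + 2 = 0 + 2 = 2 ≠ 0.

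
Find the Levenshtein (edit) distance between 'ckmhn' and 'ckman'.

Let D[i][j] be the edit distance between the first i characters of 'ckmhn' and the first j characters of 'ckman', with D[i][0] = i, D[0][j] = j, and D[i][j] = D[i-1][j-1] if the characters match, else 1 + min(D[i-1][j], D[i][j-1], D[i-1][j-1]). Filling the table (rows: prefixes of 'ckmhn', columns: prefixes of 'ckman'):
     ε  c  k  m  a  n
  ε  0  1  2  3  4  5
  c  1  0  1  2  3  4
  k  2  1  0  1  2  3
  m  3  2  1  0  1  2
  h  4  3  2  1  1  2
  n  5  4  3  2  2  1
The bottom-right entry gives D[5][5] = 1, so no sequence of fewer than 1 edit works. Backtracking through the table gives one optimal edit sequence (1 edit):
  ckmhn → ckman (sub h→a @4)
Edit distance = 1.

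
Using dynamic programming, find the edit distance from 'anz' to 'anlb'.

Let D[i][j] be the edit distance between the first i characters of 'anz' and the first j characters of 'anlb', with D[i][0] = i, D[0][j] = j, and D[i][j] = D[i-1][j-1] if the characters match, else 1 + min(D[i-1][j], D[i][j-1], D[i-1][j-1]). Filling the table (rows: prefixes of 'anz', columns: prefixes of 'anlb'):
     ε  a  n  l  b
  ε  0  1  2  3  4
  a  1  0  1  2  3
  n  2  1  0  1  2
  z  3  2  1  1  2
The bottom-right entry gives D[3][4] = 2, so no sequence of fewer than 2 edits works. Backtracking through the table gives one optimal edit sequence (2 edits):
  anz → anlz (ins l @3)
  anlz → anlb (sub z→b @4)
Edit distance = 2.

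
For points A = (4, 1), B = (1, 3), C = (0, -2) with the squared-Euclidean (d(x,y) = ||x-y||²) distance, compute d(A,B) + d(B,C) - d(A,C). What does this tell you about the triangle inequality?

d(A,B) = 3² + 2² = 13, d(B,C) = 1² + 5² = 26, d(A,C) = 4² + 3² = 25.
d(A,B) + d(B,C) - d(A,C) = 13 + 26 - 25 = 39 - 25 = 14. This is ≥ 0, so the triangle inequality holds for these points.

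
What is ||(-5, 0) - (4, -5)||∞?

max(|x_i - y_i|) = max(|-5 - 4|, |0 - (-5)|) = max(9, 5) = 9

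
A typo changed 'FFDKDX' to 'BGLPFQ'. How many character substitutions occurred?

Differing positions: 1, 2, 3, 4, 5, 6. Hamming distance = 6.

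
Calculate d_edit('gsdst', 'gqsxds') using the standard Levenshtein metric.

Let D[i][j] be the edit distance between the first i characters of 'gsdst' and the first j characters of 'gqsxds', with D[i][0] = i, D[0][j] = j, and D[i][j] = D[i-1][j-1] if the characters match, else 1 + min(D[i-1][j], D[i][j-1], D[i-1][j-1]). Filling the table (rows: prefixes of 'gsdst', columns: prefixes of 'gqsxds'):
     ε  g  q  s  x  d  s
  ε  0  1  2  3  4  5  6
  g  1  0  1  2  3  4  5
  s  2  1  1  1  2  3  4
  d  3  2  2  2  2  2  3
  s  4  3  3  2  3  3  2
  t  5  4  4  3  3  4  3
The bottom-right entry gives D[5][6] = 3, so no sequence of fewer than 3 edits works. Backtracking through the table gives one optimal edit sequence (3 edits):
  gsdst → gqsdst (ins q @2)
  gqsdst → gqsxdst (ins x @4)
  gqsxdst → gqsxds (del t @7)
Edit distance = 3.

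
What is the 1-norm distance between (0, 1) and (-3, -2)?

Σ|x_i - y_i| = |0 - (-3)| + |1 - (-2)| = 3 + 3 = 6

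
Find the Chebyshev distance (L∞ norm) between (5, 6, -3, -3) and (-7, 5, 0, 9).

max(|x_i - y_i|) = max(|5 - (-7)|, |6 - 5|, |-3 - 0|, |-3 - 9|) = max(12, 1, 3, 12) = 12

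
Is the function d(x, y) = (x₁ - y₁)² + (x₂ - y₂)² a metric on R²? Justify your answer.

No. The squared Euclidean distance fails the triangle inequality. Counterexample: x = (0, 0), y = (1, 3), z = (2, 6). d(x,z) = 2² + 6² = 40, but d(x,y) + d(y,z) = (1² + 3²) + (1² + 3²) = 10 + 10 = 20. Since 40 > 20, the triangle inequality is violated. (Note: √d, the ordinary Euclidean distance, IS a metric.)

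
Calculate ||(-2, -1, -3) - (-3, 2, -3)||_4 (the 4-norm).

(Σ|x_i - y_i|^4)^(1/4) = (|-2 - (-3)|^4 + |-1 - 2|^4 + |-3 - (-3)|^4)^(1/4)
= (1^4 + 3^4 + 0^4)^(1/4) = (1 + 81 + 0)^(1/4) = (82)^(1/4) ≈ 3.0092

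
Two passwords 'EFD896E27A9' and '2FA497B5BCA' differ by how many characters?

Differing positions: 1, 3, 4, 6, 7, 8, 9, 10, 11. Hamming distance = 9.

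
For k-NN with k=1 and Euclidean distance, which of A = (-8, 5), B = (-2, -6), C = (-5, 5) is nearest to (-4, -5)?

Distances: d(A) ≈ 10.7703, d(B) ≈ 2.2361, d(C) ≈ 10.0499. Nearest: B = (-2, -6) with distance 2.2361.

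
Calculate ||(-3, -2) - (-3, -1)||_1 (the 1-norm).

Σ|x_i - y_i| = |-3 - (-3)| + |-2 - (-1)| = 0 + 1 = 1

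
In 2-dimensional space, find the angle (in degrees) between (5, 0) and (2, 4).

With u = (5, 0), v = (2, 4):
u·v = 5·2 + 0·4 = 10 + 0 = 10.
|u| = √(5² + 0²) = √25, |v| = √(2² + 4²) = √20, so |u||v| = √(25·20) = √500.
cos θ = (u·v)/(|u||v|) = 10/√500 ≈ 0.447214
θ = arccos(0.447214) ≈ 63.43°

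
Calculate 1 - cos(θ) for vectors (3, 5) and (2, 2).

With u = (3, 5), v = (2, 2):
u·v = 3·2 + 5·2 = 6 + 10 = 16.
|u| = √(3² + 5²) = √34, |v| = √(2² + 2²) = √8, so |u||v| = √(34·8) = √272.
cos θ = (u·v)/(|u||v|) = 16/√272 ≈ 0.9701
Cosine distance = 1 - cos θ ≈ 1 - 0.9701 = 0.0299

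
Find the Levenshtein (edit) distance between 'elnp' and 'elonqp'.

Let D[i][j] be the edit distance between the first i characters of 'elnp' and the first j characters of 'elonqp', with D[i][0] = i, D[0][j] = j, and D[i][j] = D[i-1][j-1] if the characters match, else 1 + min(D[i-1][j], D[i][j-1], D[i-1][j-1]). Filling the table (rows: prefixes of 'elnp', columns: prefixes of 'elonqp'):
     ε  e  l  o  n  q  p
  ε  0  1  2  3  4  5  6
  e  1  0  1  2  3  4  5
  l  2  1  0  1  2  3  4
  n  3  2  1  1  1  2  3
  p  4  3  2  2  2  2  2
The bottom-right entry gives D[4][6] = 2, so no sequence of fewer than 2 edits works. Backtracking through the table gives one optimal edit sequence (2 edits):
  elnp → elonp (ins o @3)
  elonp → elonqp (ins q @5)
Edit distance = 2.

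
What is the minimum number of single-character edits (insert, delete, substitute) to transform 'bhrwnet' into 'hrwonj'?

Let D[i][j] be the edit distance between the first i characters of 'bhrwnet' and the first j characters of 'hrwonj', with D[i][0] = i, D[0][j] = j, and D[i][j] = D[i-1][j-1] if the characters match, else 1 + min(D[i-1][j], D[i][j-1], D[i-1][j-1]). Filling the table (rows: prefixes of 'bhrwnet', columns: prefixes of 'hrwonj'):
     ε  h  r  w  o  n  j
  ε  0  1  2  3  4  5  6
  b  1  1  2  3  4  5  6
  h  2  1  2  3  4  5  6
  r  3  2  1  2  3  4  5
  w  4  3  2  1  2  3  4
  n  5  4  3  2  2  2  3
  e  6  5  4  3  3  3  3
  t  7  6  5  4  4  4  4
The bottom-right entry gives D[7][6] = 4, so no sequence of fewer than 4 edits works. Backtracking through the table gives one optimal edit sequence (4 edits):
  bhrwnet → hrwnet (del b @1)
  hrwnet → hrwoet (sub n→o @4)
  hrwoet → hrwont (sub e→n @5)
  hrwont → hrwonj (sub t→j @6)
Edit distance = 4.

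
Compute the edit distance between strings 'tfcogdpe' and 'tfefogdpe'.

Let D[i][j] be the edit distance between the first i characters of 'tfcogdpe' and the first j characters of 'tfefogdpe', with D[i][0] = i, D[0][j] = j, and D[i][j] = D[i-1][j-1] if the characters match, else 1 + min(D[i-1][j], D[i][j-1], D[i-1][j-1]). Filling the table (rows: prefixes of 'tfcogdpe', columns: prefixes of 'tfefogdpe'):
     ε  t  f  e  f  o  g  d  p  e
  ε  0  1  2  3  4  5  6  7  8  9
  t  1  0  1  2  3  4  5  6  7  8
  f  2  1  0  1  2  3  4  5  6  7
  c  3  2  1  1  2  3  4  5  6  7
  o  4  3  2  2  2  2  3  4  5  6
  g  5  4  3  3  3  3  2  3  4  5
  d  6  5  4  4  4  4  3  2  3  4
  p  7  6  5  5  5  5  4  3  2  3
  e  8  7  6  5  6  6  5  4  3  2
The bottom-right entry gives D[8][9] = 2, so no sequence of fewer than 2 edits works. Backtracking through the table gives one optimal edit sequence (2 edits):
  tfcogdpe → tfecogdpe (ins e @3)
  tfecogdpe → tfefogdpe (sub c→f @4)
Edit distance = 2.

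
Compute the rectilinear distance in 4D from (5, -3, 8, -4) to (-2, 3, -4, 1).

Σ|x_i - y_i| = |5 - (-2)| + |-3 - 3| + |8 - (-4)| + |-4 - 1| = 7 + 6 + 12 + 5 = 30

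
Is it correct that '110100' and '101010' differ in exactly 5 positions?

Differing positions: 2, 3, 4, 5. Hamming distance = 4, so the claim that d_H = 5 is false.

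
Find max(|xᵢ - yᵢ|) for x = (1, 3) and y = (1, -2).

max(|x_i - y_i|) = max(|1 - 1|, |3 - (-2)|) = max(0, 5) = 5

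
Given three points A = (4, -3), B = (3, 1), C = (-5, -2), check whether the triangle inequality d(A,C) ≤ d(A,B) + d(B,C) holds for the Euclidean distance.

d(A,B) = √(1² + 4²) = √17 ≈ 4.1231, d(B,C) = √(8² + 3²) = √73 ≈ 8.544, d(A,C) = √(9² + 1²) = √82 ≈ 9.0554.
d(A,C) ≈ 9.0554 ≤ 4.1231 + 8.544 = 12.6671. Triangle inequality is satisfied.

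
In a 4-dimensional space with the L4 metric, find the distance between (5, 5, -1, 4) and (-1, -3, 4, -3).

(Σ|x_i - y_i|^4)^(1/4) = (|5 - (-1)|^4 + |5 - (-3)|^4 + |-1 - 4|^4 + |4 - (-3)|^4)^(1/4)
= (6^4 + 8^4 + 5^4 + 7^4)^(1/4) = (1296 + 4096 + 625 + 2401)^(1/4) = (8418)^(1/4) ≈ 9.5786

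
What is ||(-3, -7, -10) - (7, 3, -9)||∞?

max(|x_i - y_i|) = max(|-3 - 7|, |-7 - 3|, |-10 - (-9)|) = max(10, 10, 1) = 10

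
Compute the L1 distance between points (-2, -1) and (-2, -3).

Σ|x_i - y_i| = |-2 - (-2)| + |-1 - (-3)| = 0 + 2 = 2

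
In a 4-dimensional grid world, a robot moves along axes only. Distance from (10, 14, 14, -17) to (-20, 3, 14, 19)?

Σ|x_i - y_i| = |10 - (-20)| + |14 - 3| + |14 - 14| + |-17 - 19| = 30 + 11 + 0 + 36 = 77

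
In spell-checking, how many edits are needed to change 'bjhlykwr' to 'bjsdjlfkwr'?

Let D[i][j] be the edit distance between the first i characters of 'bjhlykwr' and the first j characters of 'bjsdjlfkwr', with D[i][0] = i, D[0][j] = j, and D[i][j] = D[i-1][j-1] if the characters match, else 1 + min(D[i-1][j], D[i][j-1], D[i-1][j-1]). Filling the table (rows: prefixes of 'bjhlykwr', columns: prefixes of 'bjsdjlfkwr'):
     ε  b  j  s  d  j  l  f  k  w  r
  ε  0  1  2  3  4  5  6  7  8  9 10
  b  1  0  1  2  3  4  5  6  7  8  9
  j  2  1  0  1  2  3  4  5  6  7  8
  h  3  2  1  1  2  3  4  5  6  7  8
  l  4  3  2  2  2  3  3  4  5  6  7
  y  5  4  3  3  3  3  4  4  5  6  7
  k  6  5  4  4  4  4  4  5  4  5  6
  w  7  6  5  5  5  5  5  5  5  4  5
  r  8  7  6  6  6  6  6  6  6  5  4
The bottom-right entry gives D[8][10] = 4, so no sequence of fewer than 4 edits works. Backtracking through the table gives one optimal edit sequence (4 edits):
  bjhlykwr → bjshlykwr (ins s @3)
  bjshlykwr → bjsdhlykwr (ins d @4)
  bjsdhlykwr → bjsdjlykwr (sub h→j @5)
  bjsdjlykwr → bjsdjlfkwr (sub y→f @7)
Edit distance = 4.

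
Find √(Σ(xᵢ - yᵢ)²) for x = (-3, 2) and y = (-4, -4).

√(Σ(x_i - y_i)²) = √((-3 - (-4))² + (2 - (-4))²)
= √(1² + 6²) = √(1 + 36) = √37 ≈ 6.0828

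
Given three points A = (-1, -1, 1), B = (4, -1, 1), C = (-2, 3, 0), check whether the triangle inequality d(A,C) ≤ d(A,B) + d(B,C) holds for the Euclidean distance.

d(A,B) = √(5² + 0² + 0²) = √25 = 5, d(B,C) = √(6² + 4² + 1²) = √53 ≈ 7.2801, d(A,C) = √(1² + 4² + 1²) = √18 ≈ 4.2426.
d(A,C) ≈ 4.2426 ≤ 5 + 7.2801 = 12.2801. Triangle inequality is satisfied.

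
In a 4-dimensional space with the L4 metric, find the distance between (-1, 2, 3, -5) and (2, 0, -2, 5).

(Σ|x_i - y_i|^4)^(1/4) = (|-1 - 2|^4 + |2 - 0|^4 + |3 - (-2)|^4 + |-5 - 5|^4)^(1/4)
= (3^4 + 2^4 + 5^4 + 10^4)^(1/4) = (81 + 16 + 625 + 10000)^(1/4) = (10722)^(1/4) ≈ 10.1758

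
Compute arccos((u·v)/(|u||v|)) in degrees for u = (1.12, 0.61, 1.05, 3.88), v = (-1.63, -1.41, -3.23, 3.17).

With u = (1.12, 0.61, 1.05, 3.88), v = (-1.63, -1.41, -3.23, 3.17):
u·v = 1.12·(-1.63) + 0.61·(-1.41) + 1.05·(-3.23) + 3.88·3.17 = (-1.8256) + (-0.8601) + (-3.3915) + 12.2996 = 6.2224.
|u| = √(1.12² + 0.61² + 1.05² + 3.88²) = √(1.2544 + 0.3721 + 1.1025 + 15.0544) = √17.7834, |v| = √((-1.63)² + (-1.41)² + (-3.23)² + 3.17²) = √(2.6569 + 1.9881 + 10.4329 + 10.0489) = √25.1268.
cos θ = (u·v)/(|u||v|) = 6.2224/(√17.7834·√25.1268) ≈ 0.294362
θ = arccos(0.294362) ≈ 72.88°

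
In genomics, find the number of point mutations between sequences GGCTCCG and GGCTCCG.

Differing positions: none. Hamming distance = 0.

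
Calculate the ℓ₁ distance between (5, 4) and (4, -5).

Σ|x_i - y_i| = |5 - 4| + |4 - (-5)| = 1 + 9 = 10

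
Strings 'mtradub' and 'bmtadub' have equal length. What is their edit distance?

Let D[i][j] be the edit distance between the first i characters of 'mtradub' and the first j characters of 'bmtadub', with D[i][0] = i, D[0][j] = j, and D[i][j] = D[i-1][j-1] if the characters match, else 1 + min(D[i-1][j], D[i][j-1], D[i-1][j-1]). Filling the table (rows: prefixes of 'mtradub', columns: prefixes of 'bmtadub'):
     ε  b  m  t  a  d  u  b
  ε  0  1  2  3  4  5  6  7
  m  1  1  1  2  3  4  5  6
  t  2  2  2  1  2  3  4  5
  r  3  3  3  2  2  3  4  5
  a  4  4  4  3  2  3  4  5
  d  5  5  5  4  3  2  3  4
  u  6  6  6  5  4  3  2  3
  b  7  6  7  6  5  4  3  2
The bottom-right entry gives D[7][7] = 2, so no sequence of fewer than 2 edits works. Backtracking through the table gives one optimal edit sequence (2 edits):
  mtradub → bmtradub (ins b @1)
  bmtradub → bmtadub (del r @4)
Edit distance = 2.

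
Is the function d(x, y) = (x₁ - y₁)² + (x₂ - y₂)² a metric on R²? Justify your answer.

No. The squared Euclidean distance fails the triangle inequality. Counterexample: x = (0, 0), y = (4, 4), z = (8, 8). d(x,z) = 8² + 8² = 128, but d(x,y) + d(y,z) = (4² + 4²) + (4² + 4²) = 32 + 32 = 64. Since 128 > 64, the triangle inequality is violated. (Note: √d, the ordinary Euclidean distance, IS a metric.)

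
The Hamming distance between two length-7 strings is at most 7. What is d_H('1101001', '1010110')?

Differing positions: 2, 3, 4, 5, 6, 7. Hamming distance = 6. The maximum possible Hamming distance for length-7 strings is 7, so d_H/7 = 6/7 ≈ 0.8571.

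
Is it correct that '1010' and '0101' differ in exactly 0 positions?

Differing positions: 1, 2, 3, 4. Hamming distance = 4, so the claim that d_H = 0 is false.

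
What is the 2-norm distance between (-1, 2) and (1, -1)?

(Σ|x_i - y_i|^2)^(1/2) = (|-1 - 1|^2 + |2 - (-1)|^2)^(1/2)
= (2^2 + 3^2)^(1/2) = (4 + 9)^(1/2) = (13)^(1/2) ≈ 3.6056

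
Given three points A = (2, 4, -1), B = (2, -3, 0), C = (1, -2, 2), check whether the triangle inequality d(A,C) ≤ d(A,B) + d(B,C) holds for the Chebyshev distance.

d(A,B) = max(0, 7, 1) = 7, d(B,C) = max(1, 1, 2) = 2, d(A,C) = max(1, 6, 3) = 6.
d(A,C) = 6 ≤ 7 + 2 = 9. Triangle inequality is satisfied.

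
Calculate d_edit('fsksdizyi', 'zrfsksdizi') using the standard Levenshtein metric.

Let D[i][j] be the edit distance between the first i characters of 'fsksdizyi' and the first j characters of 'zrfsksdizi', with D[i][0] = i, D[0][j] = j, and D[i][j] = D[i-1][j-1] if the characters match, else 1 + min(D[i-1][j], D[i][j-1], D[i-1][j-1]). Filling the table (rows: prefixes of 'fsksdizyi', columns: prefixes of 'zrfsksdizi'):
     ε  z  r  f  s  k  s  d  i  z  i
  ε  0  1  2  3  4  5  6  7  8  9 10
  f  1  1  2  2  3  4  5  6  7  8  9
  s  2  2  2  3  2  3  4  5  6  7  8
  k  3  3  3  3  3  2  3  4  5  6  7
  s  4  4  4  4  3  3  2  3  4  5  6
  d  5  5  5  5  4  4  3  2  3  4  5
  i  6  6  6  6  5  5  4  3  2  3  4
  z  7  6  7  7  6  6  5  4  3  2  3
  y  8  7  7  8  7  7  6  5  4  3  3
  i  9  8  8  8  8  8  7  6  5  4  3
The bottom-right entry gives D[9][10] = 3, so no sequence of fewer than 3 edits works. Backtracking through the table gives one optimal edit sequence (3 edits):
  fsksdizyi → zfsksdizyi (ins z @1)
  zfsksdizyi → zrfsksdizyi (ins r @2)
  zrfsksdizyi → zrfsksdizi (del y @10)
Edit distance = 3.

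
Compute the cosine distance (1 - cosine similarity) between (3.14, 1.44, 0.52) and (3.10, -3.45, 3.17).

With u = (3.14, 1.44, 0.52), v = (3.10, -3.45, 3.17):
u·v = 3.14·3.1 + 1.44·(-3.45) + 0.52·3.17 = 9.734 + (-4.968) + 1.6484 = 6.4144.
|u| = √(3.14² + 1.44² + 0.52²) = √(9.8596 + 2.0736 + 0.2704) = √12.2036, |v| = √(3.1² + (-3.45)² + 3.17²) = √(9.61 + 11.9025 + 10.0489) = √31.5614.
cos θ = (u·v)/(|u||v|) = 6.4144/(√12.2036·√31.5614) ≈ 0.3268
Cosine distance = 1 - cos θ ≈ 1 - 0.3268 = 0.6732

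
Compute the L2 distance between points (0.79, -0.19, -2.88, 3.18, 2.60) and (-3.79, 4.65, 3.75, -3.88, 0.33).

(Σ|x_i - y_i|^2)^(1/2) = (|0.79 - (-3.79)|^2 + |-0.19 - 4.65|^2 + |-2.88 - 3.75|^2 + |3.18 - (-3.88)|^2 + |2.6 - 0.33|^2)^(1/2)
= (4.58^2 + 4.84^2 + 6.63^2 + 7.06^2 + 2.27^2)^(1/2) = (20.9764 + 23.4256 + 43.9569 + 49.8436 + 5.1529)^(1/2) = (143.3554)^(1/2) ≈ 11.9731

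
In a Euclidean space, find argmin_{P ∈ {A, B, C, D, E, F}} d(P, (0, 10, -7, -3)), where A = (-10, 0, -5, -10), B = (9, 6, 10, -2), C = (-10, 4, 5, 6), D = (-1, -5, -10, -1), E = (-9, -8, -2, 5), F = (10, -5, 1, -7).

Distances: d(A) ≈ 15.906, d(B) ≈ 19.6723, d(C) = 19, d(D) ≈ 15.4596, d(E) ≈ 22.2261, d(F) ≈ 20.1246. Nearest: D = (-1, -5, -10, -1) with distance 15.4596.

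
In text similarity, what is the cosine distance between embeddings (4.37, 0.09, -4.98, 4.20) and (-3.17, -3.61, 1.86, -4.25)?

With u = (4.37, 0.09, -4.98, 4.20), v = (-3.17, -3.61, 1.86, -4.25):
u·v = 4.37·(-3.17) + 0.09·(-3.61) + (-4.98)·1.86 + 4.2·(-4.25) = (-13.8529) + (-0.3249) + (-9.2628) + (-17.85) = -41.2906.
|u| = √(4.37² + 0.09² + (-4.98)² + 4.2²) = √(19.0969 + 0.0081 + 24.8004 + 17.64) = √61.5454, |v| = √((-3.17)² + (-3.61)² + 1.86² + (-4.25)²) = √(10.0489 + 13.0321 + 3.4596 + 18.0625) = √44.6031.
cos θ = (u·v)/(|u||v|) = -41.2906/(√61.5454·√44.6031) ≈ -0.7881
Cosine distance = 1 - cos θ ≈ 1 - (-0.7881) = 1.7881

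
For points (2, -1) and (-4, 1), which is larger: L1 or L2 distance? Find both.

L1 = |2 - (-4)| + |-1 - 1| = 6 + 2 = 8
L2 = √(6² + 2²) = √40 ≈ 6.3246
L1 ≥ L2 always (equality iff movement is along one axis); L1 > L2 here.
Ratio L1/L2 = 8/√40 ≈ 1.2649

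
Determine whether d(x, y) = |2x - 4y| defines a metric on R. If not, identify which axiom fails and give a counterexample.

No. d fails symmetry: d(4, 2) = |2·4 - 4·2| = |0| = 0, but d(2, 4) = |2·2 - 4·4| = |-12| = 12. Since 0 ≠ 12, d(x,y) ≠ d(y,x) in general.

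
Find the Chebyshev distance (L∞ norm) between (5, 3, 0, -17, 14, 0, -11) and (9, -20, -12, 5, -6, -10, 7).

max(|x_i - y_i|) = max(|5 - 9|, |3 - (-20)|, |0 - (-12)|, |-17 - 5|, |14 - (-6)|, |0 - (-10)|, |-11 - 7|) = max(4, 23, 12, 22, 20, 10, 18) = 23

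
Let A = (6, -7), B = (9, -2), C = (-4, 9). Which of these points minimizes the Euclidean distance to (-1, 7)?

Distances: d(A) ≈ 15.6525, d(B) ≈ 13.4536, d(C) ≈ 3.6056. Nearest: C = (-4, 9) with distance 3.6056.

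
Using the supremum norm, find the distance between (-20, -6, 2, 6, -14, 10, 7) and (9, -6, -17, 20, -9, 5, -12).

max(|x_i - y_i|) = max(|-20 - 9|, |-6 - (-6)|, |2 - (-17)|, |6 - 20|, |-14 - (-9)|, |10 - 5|, |7 - (-12)|) = max(29, 0, 19, 14, 5, 5, 19) = 29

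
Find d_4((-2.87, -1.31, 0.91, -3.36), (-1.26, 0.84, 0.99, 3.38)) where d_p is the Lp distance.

(Σ|x_i - y_i|^4)^(1/4) = (|-2.87 - (-1.26)|^4 + |-1.31 - 0.84|^4 + |0.91 - 0.99|^4 + |-3.36 - 3.38|^4)^(1/4)
= (1.61^4 + 2.15^4 + 0.08^4 + 6.74^4)^(1/4) ≈ (6.719 + 21.3675 + 0 + 2063.6668)^(1/4) = (2091.7533)^(1/4) ≈ 6.7628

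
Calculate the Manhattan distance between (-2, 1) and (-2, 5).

Σ|x_i - y_i| = |-2 - (-2)| + |1 - 5| = 0 + 4 = 4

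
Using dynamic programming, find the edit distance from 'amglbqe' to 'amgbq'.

Let D[i][j] be the edit distance between the first i characters of 'amglbqe' and the first j characters of 'amgbq', with D[i][0] = i, D[0][j] = j, and D[i][j] = D[i-1][j-1] if the characters match, else 1 + min(D[i-1][j], D[i][j-1], D[i-1][j-1]). Filling the table (rows: prefixes of 'amglbqe', columns: prefixes of 'amgbq'):
     ε  a  m  g  b  q
  ε  0  1  2  3  4  5
  a  1  0  1  2  3  4
  m  2  1  0  1  2  3
  g  3  2  1  0  1  2
  l  4  3  2  1  1  2
  b  5  4  3  2  1  2
  q  6  5  4  3  2  1
  e  7  6  5  4  3  2
The bottom-right entry gives D[7][5] = 2, so no sequence of fewer than 2 edits works. Backtracking through the table gives one optimal edit sequence (2 edits):
  amglbqe → amgbqe (del l @4)
  amgbqe → amgbq (del e @6)
Edit distance = 2.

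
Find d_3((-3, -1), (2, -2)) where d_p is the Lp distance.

(Σ|x_i - y_i|^3)^(1/3) = (|-3 - 2|^3 + |-1 - (-2)|^3)^(1/3)
= (5^3 + 1^3)^(1/3) = (125 + 1)^(1/3) = (126)^(1/3) ≈ 5.0133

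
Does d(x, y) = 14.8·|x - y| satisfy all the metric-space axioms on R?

Yes. Since |x - y| is a metric on R and 14.8 > 0, the positive scalar multiple 14.8·|x - y| is also a metric: scaling by a positive constant preserves non-negativity, identity (d=0 ⟺ |x-y|=0 ⟺ x=y), symmetry, and the triangle inequality.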